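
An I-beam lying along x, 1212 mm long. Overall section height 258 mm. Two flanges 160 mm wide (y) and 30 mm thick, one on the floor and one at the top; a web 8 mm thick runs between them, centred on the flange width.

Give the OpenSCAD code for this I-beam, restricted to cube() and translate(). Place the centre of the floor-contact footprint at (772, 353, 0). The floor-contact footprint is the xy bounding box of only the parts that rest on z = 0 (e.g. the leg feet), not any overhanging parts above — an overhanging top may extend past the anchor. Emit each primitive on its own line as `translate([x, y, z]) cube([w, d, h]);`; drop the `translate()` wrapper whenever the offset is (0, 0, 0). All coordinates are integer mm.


translate([166, 273, 0]) cube([1212, 160, 30]);
translate([166, 349, 30]) cube([1212, 8, 198]);
translate([166, 273, 228]) cube([1212, 160, 30]);


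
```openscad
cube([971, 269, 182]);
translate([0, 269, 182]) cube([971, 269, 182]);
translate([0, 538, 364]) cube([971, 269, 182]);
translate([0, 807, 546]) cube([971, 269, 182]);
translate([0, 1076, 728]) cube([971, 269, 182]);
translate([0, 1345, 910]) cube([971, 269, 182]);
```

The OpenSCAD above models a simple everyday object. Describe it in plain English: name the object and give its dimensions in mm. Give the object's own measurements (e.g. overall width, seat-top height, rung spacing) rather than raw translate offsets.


A straight staircase of 6 solid steps. Each step is 971 mm wide (x), 269 mm deep (y, the going) and 182 mm tall (the rise). The first step rests on the floor; each subsequent step sits one going further in +y and one rise higher in +z, directly behind and above the previous step with no overlap.


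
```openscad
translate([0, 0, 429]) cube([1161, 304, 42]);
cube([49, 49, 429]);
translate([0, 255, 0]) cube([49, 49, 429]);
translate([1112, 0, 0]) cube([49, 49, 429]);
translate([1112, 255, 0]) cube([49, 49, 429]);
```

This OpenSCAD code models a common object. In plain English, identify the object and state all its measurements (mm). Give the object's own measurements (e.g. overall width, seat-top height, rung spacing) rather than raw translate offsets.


A long wooden bench with a 1161 mm (x) × 304 mm (y) seat, 42 mm thick, its top surface 471 mm above the floor. Four 49 mm square legs at the seat corners, flush with the edges, run from z = 0 to the seat underside.


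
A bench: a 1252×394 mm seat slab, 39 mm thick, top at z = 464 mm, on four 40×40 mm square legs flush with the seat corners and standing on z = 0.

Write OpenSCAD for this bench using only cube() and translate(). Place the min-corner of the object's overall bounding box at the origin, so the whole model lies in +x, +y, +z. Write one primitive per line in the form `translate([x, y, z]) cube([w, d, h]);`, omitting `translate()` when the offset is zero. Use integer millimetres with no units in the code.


translate([0, 0, 425]) cube([1252, 394, 39]);
cube([40, 40, 425]);
translate([0, 354, 0]) cube([40, 40, 425]);
translate([1212, 0, 0]) cube([40, 40, 425]);
translate([1212, 354, 0]) cube([40, 40, 425]);


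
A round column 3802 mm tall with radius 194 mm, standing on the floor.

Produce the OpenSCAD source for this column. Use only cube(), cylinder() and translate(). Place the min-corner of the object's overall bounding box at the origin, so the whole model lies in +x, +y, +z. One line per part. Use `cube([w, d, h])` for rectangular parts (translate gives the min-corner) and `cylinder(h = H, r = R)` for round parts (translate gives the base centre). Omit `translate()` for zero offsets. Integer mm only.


translate([194, 194, 0]) cylinder(h = 3802, r = 194);


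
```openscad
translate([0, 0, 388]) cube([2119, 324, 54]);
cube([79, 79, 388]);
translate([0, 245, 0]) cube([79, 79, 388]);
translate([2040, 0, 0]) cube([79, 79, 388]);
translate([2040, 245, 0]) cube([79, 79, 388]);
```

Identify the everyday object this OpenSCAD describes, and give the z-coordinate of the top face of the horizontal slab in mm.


A bench. The seat-top height is 442 mm.

A long slab on four corner posts — a bench. The slab sits at z = 388 with thickness 54, so the top is 388 + 54 = 442 mm.


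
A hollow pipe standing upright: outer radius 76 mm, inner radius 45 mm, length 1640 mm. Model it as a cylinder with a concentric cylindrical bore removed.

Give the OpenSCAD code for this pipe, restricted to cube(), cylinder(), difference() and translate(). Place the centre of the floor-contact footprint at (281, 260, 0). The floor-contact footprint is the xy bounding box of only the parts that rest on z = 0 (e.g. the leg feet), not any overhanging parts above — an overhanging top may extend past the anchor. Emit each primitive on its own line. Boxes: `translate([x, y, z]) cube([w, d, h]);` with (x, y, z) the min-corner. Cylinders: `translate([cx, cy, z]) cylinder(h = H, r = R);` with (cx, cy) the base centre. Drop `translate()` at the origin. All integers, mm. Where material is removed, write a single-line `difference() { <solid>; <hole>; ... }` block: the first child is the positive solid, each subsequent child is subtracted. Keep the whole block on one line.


difference() { translate([281, 260, 0]) cylinder(h = 1640, r = 76); translate([281, 260, 0]) cylinder(h = 1640, r = 45); }


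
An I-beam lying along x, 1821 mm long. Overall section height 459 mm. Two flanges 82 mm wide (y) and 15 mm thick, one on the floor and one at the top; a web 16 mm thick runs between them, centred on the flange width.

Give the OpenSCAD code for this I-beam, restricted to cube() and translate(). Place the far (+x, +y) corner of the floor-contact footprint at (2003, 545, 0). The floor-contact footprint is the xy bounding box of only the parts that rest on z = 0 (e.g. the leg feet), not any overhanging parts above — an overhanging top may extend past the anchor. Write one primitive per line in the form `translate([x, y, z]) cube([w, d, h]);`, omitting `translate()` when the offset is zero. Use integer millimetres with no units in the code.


translate([182, 463, 0]) cube([1821, 82, 15]);
translate([182, 496, 15]) cube([1821, 16, 429]);
translate([182, 463, 444]) cube([1821, 82, 15]);


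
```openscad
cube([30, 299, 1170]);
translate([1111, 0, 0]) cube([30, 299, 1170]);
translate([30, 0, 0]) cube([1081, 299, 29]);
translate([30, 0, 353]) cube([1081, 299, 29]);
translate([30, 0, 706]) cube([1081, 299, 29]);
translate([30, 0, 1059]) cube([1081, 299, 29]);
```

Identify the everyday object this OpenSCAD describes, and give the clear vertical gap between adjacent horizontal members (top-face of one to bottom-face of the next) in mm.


A bookshelf. The clear shelf gap is 324 mm.

Two tall side panels with 4 horizontal boards between them — a bookshelf. The first two shelf undersides are at z = 0 and z = 353; with shelf thickness 29, the clear gap is 353 − 0 − 29 = 324 mm.


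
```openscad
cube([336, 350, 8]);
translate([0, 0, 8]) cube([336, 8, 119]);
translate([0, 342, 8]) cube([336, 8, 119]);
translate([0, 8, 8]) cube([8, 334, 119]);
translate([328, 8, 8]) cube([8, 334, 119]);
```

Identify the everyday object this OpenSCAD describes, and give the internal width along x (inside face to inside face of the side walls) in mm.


An open box. The internal width is 320 mm.

A 336×350 base slab with four walls standing on it — an open box. The base is 336 mm wide and the walls are 8 mm thick, so the internal width is 336 − 2 × 8 = 320 mm.


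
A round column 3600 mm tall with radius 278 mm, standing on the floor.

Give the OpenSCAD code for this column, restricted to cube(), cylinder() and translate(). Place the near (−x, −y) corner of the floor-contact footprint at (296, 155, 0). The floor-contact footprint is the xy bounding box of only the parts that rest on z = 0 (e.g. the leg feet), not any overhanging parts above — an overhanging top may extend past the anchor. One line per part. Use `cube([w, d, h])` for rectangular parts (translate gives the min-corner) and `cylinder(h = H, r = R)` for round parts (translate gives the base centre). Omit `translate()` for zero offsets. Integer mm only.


translate([574, 433, 0]) cylinder(h = 3600, r = 278);


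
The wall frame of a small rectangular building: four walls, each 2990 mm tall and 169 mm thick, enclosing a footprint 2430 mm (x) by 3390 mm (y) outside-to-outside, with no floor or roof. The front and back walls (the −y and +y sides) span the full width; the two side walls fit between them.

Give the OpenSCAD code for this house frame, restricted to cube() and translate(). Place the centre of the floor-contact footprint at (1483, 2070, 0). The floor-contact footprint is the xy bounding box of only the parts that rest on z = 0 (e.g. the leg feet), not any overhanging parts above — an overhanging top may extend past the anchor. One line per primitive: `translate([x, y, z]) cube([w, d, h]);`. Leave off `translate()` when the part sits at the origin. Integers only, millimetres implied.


translate([268, 375, 0]) cube([2430, 169, 2990]);
translate([268, 3596, 0]) cube([2430, 169, 2990]);
translate([268, 544, 0]) cube([169, 3052, 2990]);
translate([2529, 544, 0]) cube([169, 3052, 2990]);


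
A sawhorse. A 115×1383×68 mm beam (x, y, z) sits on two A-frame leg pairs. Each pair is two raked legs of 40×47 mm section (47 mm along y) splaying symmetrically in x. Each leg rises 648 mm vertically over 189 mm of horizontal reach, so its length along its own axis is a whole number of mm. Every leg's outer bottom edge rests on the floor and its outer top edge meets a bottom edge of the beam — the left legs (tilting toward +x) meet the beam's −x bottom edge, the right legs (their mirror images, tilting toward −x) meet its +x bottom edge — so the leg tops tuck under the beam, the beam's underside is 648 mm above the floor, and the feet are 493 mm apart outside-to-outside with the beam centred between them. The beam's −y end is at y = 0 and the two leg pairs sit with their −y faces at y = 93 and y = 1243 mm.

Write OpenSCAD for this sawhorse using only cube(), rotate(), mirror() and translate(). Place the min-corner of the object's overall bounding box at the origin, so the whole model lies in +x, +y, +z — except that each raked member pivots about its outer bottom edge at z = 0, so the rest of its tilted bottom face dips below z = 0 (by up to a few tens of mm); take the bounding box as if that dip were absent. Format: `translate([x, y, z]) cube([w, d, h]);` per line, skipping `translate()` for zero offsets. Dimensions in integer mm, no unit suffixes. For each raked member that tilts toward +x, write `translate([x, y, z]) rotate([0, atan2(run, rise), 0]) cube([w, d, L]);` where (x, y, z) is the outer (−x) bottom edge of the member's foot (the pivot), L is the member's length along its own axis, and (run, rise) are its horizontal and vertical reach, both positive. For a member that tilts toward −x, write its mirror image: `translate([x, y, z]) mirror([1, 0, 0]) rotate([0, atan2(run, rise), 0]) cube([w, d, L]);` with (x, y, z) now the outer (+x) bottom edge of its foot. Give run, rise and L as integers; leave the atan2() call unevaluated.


translate([189, 0, 648]) cube([115, 1383, 68]);
translate([0, 93, 0]) rotate([0, atan2(189, 648), 0]) cube([40, 47, 675]);
translate([493, 93, 0]) mirror([1, 0, 0]) rotate([0, atan2(189, 648), 0]) cube([40, 47, 675]);
translate([0, 1243, 0]) rotate([0, atan2(189, 648), 0]) cube([40, 47, 675]);
translate([493, 1243, 0]) mirror([1, 0, 0]) rotate([0, atan2(189, 648), 0]) cube([40, 47, 675]);


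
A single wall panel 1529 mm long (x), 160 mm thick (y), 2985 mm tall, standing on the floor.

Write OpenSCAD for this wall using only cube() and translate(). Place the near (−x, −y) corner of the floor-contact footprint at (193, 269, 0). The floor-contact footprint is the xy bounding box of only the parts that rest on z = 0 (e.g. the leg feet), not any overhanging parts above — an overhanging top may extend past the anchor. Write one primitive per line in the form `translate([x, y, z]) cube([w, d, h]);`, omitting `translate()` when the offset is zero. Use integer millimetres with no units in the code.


translate([193, 269, 0]) cube([1529, 160, 2985]);


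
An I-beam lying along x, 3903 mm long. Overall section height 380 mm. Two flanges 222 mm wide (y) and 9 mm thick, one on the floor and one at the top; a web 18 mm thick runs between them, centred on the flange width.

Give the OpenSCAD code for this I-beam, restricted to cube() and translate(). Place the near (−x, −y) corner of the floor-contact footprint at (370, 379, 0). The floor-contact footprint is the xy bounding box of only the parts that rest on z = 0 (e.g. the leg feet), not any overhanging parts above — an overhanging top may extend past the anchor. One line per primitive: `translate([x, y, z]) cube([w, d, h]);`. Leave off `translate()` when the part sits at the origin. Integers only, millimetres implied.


translate([370, 379, 0]) cube([3903, 222, 9]);
translate([370, 481, 9]) cube([3903, 18, 362]);
translate([370, 379, 371]) cube([3903, 222, 9]);


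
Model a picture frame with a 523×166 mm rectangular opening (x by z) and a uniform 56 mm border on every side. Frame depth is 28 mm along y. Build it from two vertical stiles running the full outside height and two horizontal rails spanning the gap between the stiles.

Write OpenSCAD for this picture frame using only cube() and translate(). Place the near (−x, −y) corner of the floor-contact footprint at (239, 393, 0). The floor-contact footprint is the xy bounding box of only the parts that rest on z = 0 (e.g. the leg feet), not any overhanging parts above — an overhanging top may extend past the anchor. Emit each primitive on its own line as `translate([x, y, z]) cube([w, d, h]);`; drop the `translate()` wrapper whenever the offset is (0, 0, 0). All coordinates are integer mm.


translate([239, 393, 0]) cube([56, 28, 278]);
translate([818, 393, 0]) cube([56, 28, 278]);
translate([295, 393, 0]) cube([523, 28, 56]);
translate([295, 393, 222]) cube([523, 28, 56]);


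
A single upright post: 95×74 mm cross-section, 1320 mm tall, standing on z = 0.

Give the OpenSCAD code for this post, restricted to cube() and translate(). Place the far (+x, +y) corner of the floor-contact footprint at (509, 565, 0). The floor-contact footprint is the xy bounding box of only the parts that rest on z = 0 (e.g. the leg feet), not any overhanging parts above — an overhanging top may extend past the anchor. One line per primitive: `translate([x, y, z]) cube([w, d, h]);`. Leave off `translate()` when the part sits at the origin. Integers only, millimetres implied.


translate([414, 491, 0]) cube([95, 74, 1320]);


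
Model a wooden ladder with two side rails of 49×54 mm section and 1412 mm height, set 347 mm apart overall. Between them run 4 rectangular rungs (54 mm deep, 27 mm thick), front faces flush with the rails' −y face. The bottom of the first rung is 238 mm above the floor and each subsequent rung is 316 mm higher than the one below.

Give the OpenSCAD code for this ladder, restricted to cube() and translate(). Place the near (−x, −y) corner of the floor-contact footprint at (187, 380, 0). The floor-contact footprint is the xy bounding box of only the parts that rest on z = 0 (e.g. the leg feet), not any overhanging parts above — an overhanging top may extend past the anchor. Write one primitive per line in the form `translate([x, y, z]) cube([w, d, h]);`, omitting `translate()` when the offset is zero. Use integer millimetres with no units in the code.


translate([187, 380, 0]) cube([49, 54, 1412]);
translate([485, 380, 0]) cube([49, 54, 1412]);
translate([236, 380, 238]) cube([249, 54, 27]);
translate([236, 380, 554]) cube([249, 54, 27]);
translate([236, 380, 870]) cube([249, 54, 27]);
translate([236, 380, 1186]) cube([249, 54, 27]);


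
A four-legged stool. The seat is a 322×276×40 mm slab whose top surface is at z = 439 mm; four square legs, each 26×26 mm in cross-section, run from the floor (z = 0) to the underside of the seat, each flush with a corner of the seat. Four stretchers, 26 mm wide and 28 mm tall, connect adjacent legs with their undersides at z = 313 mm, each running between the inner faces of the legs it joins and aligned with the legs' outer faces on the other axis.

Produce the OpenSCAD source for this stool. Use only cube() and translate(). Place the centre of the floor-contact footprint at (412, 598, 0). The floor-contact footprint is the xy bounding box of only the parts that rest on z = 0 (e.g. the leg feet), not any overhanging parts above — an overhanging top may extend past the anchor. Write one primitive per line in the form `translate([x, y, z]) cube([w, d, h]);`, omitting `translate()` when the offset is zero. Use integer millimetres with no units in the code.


// leg_h = 439 - 40 = 399
// stretcher span = 322 - 2*26 = 270
translate([251, 460, 399]) cube([322, 276, 40]);
translate([251, 460, 0]) cube([26, 26, 399]);
translate([547, 460, 0]) cube([26, 26, 399]);
translate([251, 710, 0]) cube([26, 26, 399]);
translate([547, 710, 0]) cube([26, 26, 399]);
translate([277, 460, 313]) cube([270, 26, 28]);
translate([277, 710, 313]) cube([270, 26, 28]);
translate([251, 486, 313]) cube([26, 224, 28]);
translate([547, 486, 313]) cube([26, 224, 28]);


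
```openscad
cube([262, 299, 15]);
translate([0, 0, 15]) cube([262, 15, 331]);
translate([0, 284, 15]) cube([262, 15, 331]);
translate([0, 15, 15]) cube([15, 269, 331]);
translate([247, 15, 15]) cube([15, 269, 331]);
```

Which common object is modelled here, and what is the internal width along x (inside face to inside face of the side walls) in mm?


An open box. The internal width is 232 mm.

A 262×299 base slab with four walls standing on it — an open box. The base is 262 mm wide and the walls are 15 mm thick, so the internal width is 262 − 2 × 15 = 232 mm.


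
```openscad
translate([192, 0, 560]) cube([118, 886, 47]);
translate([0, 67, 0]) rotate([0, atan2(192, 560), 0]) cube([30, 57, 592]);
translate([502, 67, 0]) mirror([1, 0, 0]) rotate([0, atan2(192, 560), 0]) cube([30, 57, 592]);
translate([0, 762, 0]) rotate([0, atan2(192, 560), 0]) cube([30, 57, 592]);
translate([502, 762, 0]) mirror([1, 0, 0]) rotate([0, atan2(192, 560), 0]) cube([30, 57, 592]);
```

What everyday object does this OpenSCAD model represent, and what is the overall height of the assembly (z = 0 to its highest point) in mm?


A sawhorse. The overall height is 607 mm.

A beam across two mirrored pairs of raked legs — a sawhorse. The beam's underside is at z = 560 (matching the legs' vertical rise in atan2(192, 560)) and the beam is 47 mm tall, so its top is at 560 + 47 = 607 mm. The raked legs top out at the beam's underside, so that is the highest point.


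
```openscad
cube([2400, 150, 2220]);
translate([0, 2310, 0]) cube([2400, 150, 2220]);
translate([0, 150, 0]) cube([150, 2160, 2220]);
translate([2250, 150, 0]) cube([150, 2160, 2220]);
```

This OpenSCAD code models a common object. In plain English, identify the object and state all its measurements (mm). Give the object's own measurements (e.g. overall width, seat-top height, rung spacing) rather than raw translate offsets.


The wall frame of a small rectangular building: four walls, each 2220 mm tall and 150 mm thick, enclosing a footprint 2400 mm (x) by 2460 mm (y) outside-to-outside, with no floor or roof. The front and back walls (the −y and +y sides) span the full width; the two side walls fit between them.


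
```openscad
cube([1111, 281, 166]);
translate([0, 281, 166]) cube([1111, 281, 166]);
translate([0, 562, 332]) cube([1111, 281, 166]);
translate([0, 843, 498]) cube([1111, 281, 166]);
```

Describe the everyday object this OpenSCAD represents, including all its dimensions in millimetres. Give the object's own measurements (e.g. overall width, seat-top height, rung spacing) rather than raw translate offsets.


A straight staircase of 4 solid steps. Each step is 1111 mm wide (x), 281 mm deep (y, the going) and 166 mm tall (the rise). The first step rests on the floor; each subsequent step sits one going further in +y and one rise higher in +z, directly behind and above the previous step with no overlap.


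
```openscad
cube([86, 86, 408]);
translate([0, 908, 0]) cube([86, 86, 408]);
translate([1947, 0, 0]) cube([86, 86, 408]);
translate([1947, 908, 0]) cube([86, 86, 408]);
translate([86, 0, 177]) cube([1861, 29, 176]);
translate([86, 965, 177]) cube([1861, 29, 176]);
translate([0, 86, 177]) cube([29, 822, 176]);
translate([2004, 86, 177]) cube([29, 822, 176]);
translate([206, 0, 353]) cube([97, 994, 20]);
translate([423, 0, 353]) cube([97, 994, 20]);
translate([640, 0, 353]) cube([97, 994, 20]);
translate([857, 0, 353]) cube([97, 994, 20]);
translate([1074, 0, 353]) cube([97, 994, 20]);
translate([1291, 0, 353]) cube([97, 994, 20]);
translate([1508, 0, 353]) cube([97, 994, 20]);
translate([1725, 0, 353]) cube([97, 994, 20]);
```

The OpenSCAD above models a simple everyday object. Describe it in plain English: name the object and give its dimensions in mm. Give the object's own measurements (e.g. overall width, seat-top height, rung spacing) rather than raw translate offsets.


A bed frame 2033 mm long (x) by 994 mm wide (y). Four 86×86 mm corner posts, 408 mm tall, at the corners of the footprint. Four rails of 29 mm thickness and 176 mm height run between adjacent posts with their undersides at z = 177 mm, their outer faces flush with the outside of the frame (the two x-running rails run between the posts' inner faces; the two y-running rails run between the posts' inner faces). 8 slats, each 97 mm wide (x) and 20 mm thick, lie across the top of the two x-running rails, running the full 994 mm width of the frame in y; along x they sit between the end posts with a 120 mm gap after the −x posts and between neighbouring slats, leaving 125 mm before the +x posts.


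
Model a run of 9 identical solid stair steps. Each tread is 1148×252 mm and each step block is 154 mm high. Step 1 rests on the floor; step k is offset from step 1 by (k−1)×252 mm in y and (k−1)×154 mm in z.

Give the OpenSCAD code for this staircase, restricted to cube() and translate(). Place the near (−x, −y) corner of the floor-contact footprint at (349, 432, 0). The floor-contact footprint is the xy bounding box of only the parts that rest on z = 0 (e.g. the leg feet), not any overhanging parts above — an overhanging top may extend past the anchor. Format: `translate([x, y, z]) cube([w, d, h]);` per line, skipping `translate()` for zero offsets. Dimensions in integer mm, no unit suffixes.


translate([349, 432, 0]) cube([1148, 252, 154]);
translate([349, 684, 154]) cube([1148, 252, 154]);
translate([349, 936, 308]) cube([1148, 252, 154]);
translate([349, 1188, 462]) cube([1148, 252, 154]);
translate([349, 1440, 616]) cube([1148, 252, 154]);
translate([349, 1692, 770]) cube([1148, 252, 154]);
translate([349, 1944, 924]) cube([1148, 252, 154]);
translate([349, 2196, 1078]) cube([1148, 252, 154]);
translate([349, 2448, 1232]) cube([1148, 252, 154]);


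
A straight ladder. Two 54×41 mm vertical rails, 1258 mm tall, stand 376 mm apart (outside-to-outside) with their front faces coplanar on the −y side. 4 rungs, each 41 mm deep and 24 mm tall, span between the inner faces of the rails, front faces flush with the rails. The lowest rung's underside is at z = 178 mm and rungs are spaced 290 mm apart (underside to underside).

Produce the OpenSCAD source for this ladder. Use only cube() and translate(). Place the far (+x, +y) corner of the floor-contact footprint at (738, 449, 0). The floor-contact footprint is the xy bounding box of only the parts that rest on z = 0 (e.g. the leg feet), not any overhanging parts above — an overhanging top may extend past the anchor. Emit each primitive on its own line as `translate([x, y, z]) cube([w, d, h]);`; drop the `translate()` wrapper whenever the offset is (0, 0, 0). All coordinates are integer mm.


// rung span = 376 - 2*54 = 268
// rung[k] z = 178 + k*290
translate([362, 408, 0]) cube([54, 41, 1258]);
translate([684, 408, 0]) cube([54, 41, 1258]);
translate([416, 408, 178]) cube([268, 41, 24]);
translate([416, 408, 468]) cube([268, 41, 24]);
translate([416, 408, 758]) cube([268, 41, 24]);
translate([416, 408, 1048]) cube([268, 41, 24]);


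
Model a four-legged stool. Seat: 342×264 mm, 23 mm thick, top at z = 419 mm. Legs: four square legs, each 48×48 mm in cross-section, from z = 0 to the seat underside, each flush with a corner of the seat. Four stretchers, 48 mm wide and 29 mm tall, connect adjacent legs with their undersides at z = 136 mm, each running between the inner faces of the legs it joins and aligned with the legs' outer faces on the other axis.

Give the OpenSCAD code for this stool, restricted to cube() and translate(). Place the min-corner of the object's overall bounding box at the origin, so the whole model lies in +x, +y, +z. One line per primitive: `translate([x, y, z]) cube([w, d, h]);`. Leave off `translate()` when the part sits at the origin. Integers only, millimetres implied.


translate([0, 0, 396]) cube([342, 264, 23]);
cube([48, 48, 396]);
translate([294, 0, 0]) cube([48, 48, 396]);
translate([0, 216, 0]) cube([48, 48, 396]);
translate([294, 216, 0]) cube([48, 48, 396]);
translate([48, 0, 136]) cube([246, 48, 29]);
translate([48, 216, 136]) cube([246, 48, 29]);
translate([0, 48, 136]) cube([48, 168, 29]);
translate([294, 48, 136]) cube([48, 168, 29]);


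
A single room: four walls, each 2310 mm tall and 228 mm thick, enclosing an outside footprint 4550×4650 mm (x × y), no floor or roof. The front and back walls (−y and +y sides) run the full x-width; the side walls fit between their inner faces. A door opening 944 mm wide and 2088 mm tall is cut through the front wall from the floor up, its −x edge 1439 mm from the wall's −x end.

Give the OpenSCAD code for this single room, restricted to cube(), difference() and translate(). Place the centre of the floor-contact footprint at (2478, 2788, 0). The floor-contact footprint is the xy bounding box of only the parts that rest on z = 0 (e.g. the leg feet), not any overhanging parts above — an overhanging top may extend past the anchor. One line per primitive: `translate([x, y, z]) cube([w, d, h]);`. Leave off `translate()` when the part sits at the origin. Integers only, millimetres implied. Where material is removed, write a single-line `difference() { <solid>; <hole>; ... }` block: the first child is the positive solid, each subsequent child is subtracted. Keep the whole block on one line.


difference() { translate([203, 463, 0]) cube([4550, 228, 2310]); translate([1642, 463, 0]) cube([944, 228, 2088]); }
translate([203, 4885, 0]) cube([4550, 228, 2310]);
translate([203, 691, 0]) cube([228, 4194, 2310]);
translate([4525, 691, 0]) cube([228, 4194, 2310]);


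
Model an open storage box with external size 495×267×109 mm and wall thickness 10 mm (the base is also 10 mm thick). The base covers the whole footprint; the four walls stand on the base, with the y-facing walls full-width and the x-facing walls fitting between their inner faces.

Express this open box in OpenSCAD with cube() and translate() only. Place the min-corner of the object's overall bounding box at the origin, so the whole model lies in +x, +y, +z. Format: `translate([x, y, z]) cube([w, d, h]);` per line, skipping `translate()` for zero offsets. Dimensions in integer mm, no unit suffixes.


cube([495, 267, 10]);
translate([0, 0, 10]) cube([495, 10, 99]);
translate([0, 257, 10]) cube([495, 10, 99]);
translate([0, 10, 10]) cube([10, 247, 99]);
translate([485, 10, 10]) cube([10, 247, 99]);


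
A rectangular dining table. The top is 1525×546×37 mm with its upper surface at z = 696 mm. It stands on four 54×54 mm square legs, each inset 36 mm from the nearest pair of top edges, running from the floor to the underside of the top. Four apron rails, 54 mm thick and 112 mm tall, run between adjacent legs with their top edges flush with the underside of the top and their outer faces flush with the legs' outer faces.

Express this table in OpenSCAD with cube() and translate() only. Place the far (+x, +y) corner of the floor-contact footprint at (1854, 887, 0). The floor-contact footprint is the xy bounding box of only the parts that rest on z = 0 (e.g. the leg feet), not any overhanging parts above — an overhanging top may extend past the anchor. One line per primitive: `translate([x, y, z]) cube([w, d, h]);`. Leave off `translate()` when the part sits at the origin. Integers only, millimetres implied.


translate([365, 377, 659]) cube([1525, 546, 37]);
translate([401, 413, 0]) cube([54, 54, 659]);
translate([1800, 413, 0]) cube([54, 54, 659]);
translate([401, 833, 0]) cube([54, 54, 659]);
translate([1800, 833, 0]) cube([54, 54, 659]);
translate([455, 413, 547]) cube([1345, 54, 112]);
translate([455, 833, 547]) cube([1345, 54, 112]);
translate([401, 467, 547]) cube([54, 366, 112]);
translate([1800, 467, 547]) cube([54, 366, 112]);


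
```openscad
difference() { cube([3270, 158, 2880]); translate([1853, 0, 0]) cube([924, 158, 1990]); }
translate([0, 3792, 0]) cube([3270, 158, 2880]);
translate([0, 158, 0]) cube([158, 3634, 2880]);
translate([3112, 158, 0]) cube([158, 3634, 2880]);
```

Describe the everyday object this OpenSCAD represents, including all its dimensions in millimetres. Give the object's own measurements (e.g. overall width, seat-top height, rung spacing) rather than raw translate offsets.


A single room: four walls, each 2880 mm tall and 158 mm thick, enclosing an outside footprint 3270×3950 mm (x × y), no floor or roof. The front and back walls (−y and +y sides) run the full x-width; the side walls fit between their inner faces. A door opening 924 mm wide and 1990 mm tall is cut through the front wall from the floor up, its −x edge 1853 mm from the wall's −x end.


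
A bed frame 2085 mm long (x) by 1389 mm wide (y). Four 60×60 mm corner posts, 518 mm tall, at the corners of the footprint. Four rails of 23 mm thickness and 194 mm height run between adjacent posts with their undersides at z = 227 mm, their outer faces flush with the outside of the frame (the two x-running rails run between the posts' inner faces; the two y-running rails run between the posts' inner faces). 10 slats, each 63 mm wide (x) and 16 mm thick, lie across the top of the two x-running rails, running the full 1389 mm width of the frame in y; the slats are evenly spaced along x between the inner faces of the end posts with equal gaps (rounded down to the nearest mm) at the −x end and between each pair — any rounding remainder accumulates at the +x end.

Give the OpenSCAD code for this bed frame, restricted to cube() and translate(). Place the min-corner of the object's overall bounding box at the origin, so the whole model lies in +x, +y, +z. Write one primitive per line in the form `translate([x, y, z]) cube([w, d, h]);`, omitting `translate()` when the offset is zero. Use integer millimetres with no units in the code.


cube([60, 60, 518]);
translate([0, 1329, 0]) cube([60, 60, 518]);
translate([2025, 0, 0]) cube([60, 60, 518]);
translate([2025, 1329, 0]) cube([60, 60, 518]);
translate([60, 0, 227]) cube([1965, 23, 194]);
translate([60, 1366, 227]) cube([1965, 23, 194]);
translate([0, 60, 227]) cube([23, 1269, 194]);
translate([2062, 60, 227]) cube([23, 1269, 194]);
translate([181, 0, 421]) cube([63, 1389, 16]);
translate([365, 0, 421]) cube([63, 1389, 16]);
translate([549, 0, 421]) cube([63, 1389, 16]);
translate([733, 0, 421]) cube([63, 1389, 16]);
translate([917, 0, 421]) cube([63, 1389, 16]);
translate([1101, 0, 421]) cube([63, 1389, 16]);
translate([1285, 0, 421]) cube([63, 1389, 16]);
translate([1469, 0, 421]) cube([63, 1389, 16]);
translate([1653, 0, 421]) cube([63, 1389, 16]);
translate([1837, 0, 421]) cube([63, 1389, 16]);


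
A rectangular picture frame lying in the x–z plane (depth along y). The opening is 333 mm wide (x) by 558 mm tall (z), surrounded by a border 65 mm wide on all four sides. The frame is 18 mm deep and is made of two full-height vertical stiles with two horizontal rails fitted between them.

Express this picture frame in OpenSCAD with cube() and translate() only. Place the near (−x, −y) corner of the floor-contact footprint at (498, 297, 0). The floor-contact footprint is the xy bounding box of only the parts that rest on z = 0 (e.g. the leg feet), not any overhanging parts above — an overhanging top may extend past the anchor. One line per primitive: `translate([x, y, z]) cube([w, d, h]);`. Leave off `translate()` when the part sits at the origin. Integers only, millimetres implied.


translate([498, 297, 0]) cube([65, 18, 688]);
translate([896, 297, 0]) cube([65, 18, 688]);
translate([563, 297, 0]) cube([333, 18, 65]);
translate([563, 297, 623]) cube([333, 18, 65]);


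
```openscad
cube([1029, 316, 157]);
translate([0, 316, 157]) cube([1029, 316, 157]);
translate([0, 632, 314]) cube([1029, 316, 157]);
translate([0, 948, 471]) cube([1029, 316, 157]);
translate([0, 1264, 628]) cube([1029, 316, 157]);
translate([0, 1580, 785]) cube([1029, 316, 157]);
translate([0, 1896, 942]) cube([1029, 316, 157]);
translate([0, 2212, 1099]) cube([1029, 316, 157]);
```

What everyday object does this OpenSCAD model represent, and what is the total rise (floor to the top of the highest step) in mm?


A staircase. The total rise is 1256 mm.

8 identical blocks, each offset up and back from the previous — a staircase. Each step is 157 mm tall and there are 8 of them, so the total rise is 8 × 157 = 1256 mm.


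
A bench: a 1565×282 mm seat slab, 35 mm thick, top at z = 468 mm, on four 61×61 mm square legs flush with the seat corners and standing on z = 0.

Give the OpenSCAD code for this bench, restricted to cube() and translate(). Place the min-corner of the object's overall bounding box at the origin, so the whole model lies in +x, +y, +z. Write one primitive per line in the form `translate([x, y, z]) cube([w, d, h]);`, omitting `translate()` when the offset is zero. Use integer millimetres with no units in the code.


translate([0, 0, 433]) cube([1565, 282, 35]);
cube([61, 61, 433]);
translate([0, 221, 0]) cube([61, 61, 433]);
translate([1504, 0, 0]) cube([61, 61, 433]);
translate([1504, 221, 0]) cube([61, 61, 433]);


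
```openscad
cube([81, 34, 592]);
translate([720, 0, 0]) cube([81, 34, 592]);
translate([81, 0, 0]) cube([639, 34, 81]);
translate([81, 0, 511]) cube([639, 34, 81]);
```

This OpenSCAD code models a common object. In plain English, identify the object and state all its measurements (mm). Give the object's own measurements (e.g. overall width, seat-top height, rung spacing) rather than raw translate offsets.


A rectangular picture frame lying in the x–z plane (depth along y). The opening is 639 mm wide (x) by 430 mm tall (z), surrounded by a border 81 mm wide on all four sides. The frame is 34 mm deep and is made of two full-height vertical stiles with two horizontal rails fitted between them.


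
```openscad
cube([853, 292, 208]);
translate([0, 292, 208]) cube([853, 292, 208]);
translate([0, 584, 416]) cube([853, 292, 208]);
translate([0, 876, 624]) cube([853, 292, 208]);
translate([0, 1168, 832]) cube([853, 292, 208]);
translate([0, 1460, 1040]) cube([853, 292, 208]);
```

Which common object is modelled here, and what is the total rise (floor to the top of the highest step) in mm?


A staircase. The total rise is 1248 mm.

6 identical blocks, each offset up and back from the previous — a staircase. Each step is 208 mm tall and there are 6 of them, so the total rise is 6 × 208 = 1248 mm.


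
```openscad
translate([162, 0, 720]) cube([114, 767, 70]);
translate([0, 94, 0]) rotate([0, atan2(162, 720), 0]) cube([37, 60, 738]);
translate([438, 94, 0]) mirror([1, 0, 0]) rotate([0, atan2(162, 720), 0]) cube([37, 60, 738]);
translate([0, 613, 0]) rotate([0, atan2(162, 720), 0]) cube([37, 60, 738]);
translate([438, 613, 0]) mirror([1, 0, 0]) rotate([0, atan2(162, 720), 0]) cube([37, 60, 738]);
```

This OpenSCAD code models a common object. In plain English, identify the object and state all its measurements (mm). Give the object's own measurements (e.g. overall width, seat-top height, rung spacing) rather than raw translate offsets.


A sawhorse. A 114×767×70 mm beam (x, y, z) sits on two A-frame leg pairs. Each pair is two raked legs of 37×60 mm section (60 mm along y) splaying symmetrically in x. Each leg rises 720 mm vertically over 162 mm of horizontal reach and is 738 mm long along its own axis. Every leg's outer bottom edge rests on the floor and its outer top edge meets a bottom edge of the beam — the left legs (tilting toward +x) meet the beam's −x bottom edge, the right legs (their mirror images, tilting toward −x) meet its +x bottom edge — so the leg tops tuck under the beam, the beam's underside is 720 mm above the floor, and the feet are 438 mm apart outside-to-outside with the beam centred between them. The two leg pairs are set in 94 mm from either end of the beam.


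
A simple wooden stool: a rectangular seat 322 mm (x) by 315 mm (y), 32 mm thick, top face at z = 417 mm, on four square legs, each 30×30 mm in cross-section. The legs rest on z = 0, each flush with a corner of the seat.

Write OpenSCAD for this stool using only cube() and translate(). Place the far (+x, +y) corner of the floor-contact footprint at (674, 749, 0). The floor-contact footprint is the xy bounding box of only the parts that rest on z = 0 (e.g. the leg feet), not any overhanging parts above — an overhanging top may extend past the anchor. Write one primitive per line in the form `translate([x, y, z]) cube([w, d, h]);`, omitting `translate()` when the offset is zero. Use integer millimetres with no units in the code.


translate([352, 434, 385]) cube([322, 315, 32]);
translate([352, 434, 0]) cube([30, 30, 385]);
translate([644, 434, 0]) cube([30, 30, 385]);
translate([352, 719, 0]) cube([30, 30, 385]);
translate([644, 719, 0]) cube([30, 30, 385]);


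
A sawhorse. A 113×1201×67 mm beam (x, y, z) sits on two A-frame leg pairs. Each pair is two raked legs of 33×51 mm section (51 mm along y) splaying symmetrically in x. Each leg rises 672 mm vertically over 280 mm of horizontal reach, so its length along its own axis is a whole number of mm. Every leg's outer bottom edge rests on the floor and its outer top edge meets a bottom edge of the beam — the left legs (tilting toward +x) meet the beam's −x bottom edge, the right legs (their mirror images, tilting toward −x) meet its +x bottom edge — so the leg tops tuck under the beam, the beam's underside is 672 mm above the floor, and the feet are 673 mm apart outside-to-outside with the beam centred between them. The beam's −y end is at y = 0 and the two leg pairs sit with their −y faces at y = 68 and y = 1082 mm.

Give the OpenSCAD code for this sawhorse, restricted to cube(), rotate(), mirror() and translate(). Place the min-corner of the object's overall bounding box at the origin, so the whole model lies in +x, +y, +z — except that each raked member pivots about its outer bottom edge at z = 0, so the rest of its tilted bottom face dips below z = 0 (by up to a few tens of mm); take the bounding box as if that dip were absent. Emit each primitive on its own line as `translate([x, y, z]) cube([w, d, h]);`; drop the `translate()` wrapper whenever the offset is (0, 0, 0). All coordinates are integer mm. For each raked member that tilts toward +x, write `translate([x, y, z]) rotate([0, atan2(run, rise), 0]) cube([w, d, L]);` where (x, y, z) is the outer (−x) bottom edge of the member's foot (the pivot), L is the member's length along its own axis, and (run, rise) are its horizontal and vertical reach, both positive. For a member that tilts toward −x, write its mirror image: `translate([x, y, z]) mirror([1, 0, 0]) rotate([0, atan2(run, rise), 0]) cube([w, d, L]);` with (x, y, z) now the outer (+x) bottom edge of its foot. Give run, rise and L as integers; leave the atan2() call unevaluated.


translate([280, 0, 672]) cube([113, 1201, 67]);
translate([0, 68, 0]) rotate([0, atan2(280, 672), 0]) cube([33, 51, 728]);
translate([673, 68, 0]) mirror([1, 0, 0]) rotate([0, atan2(280, 672), 0]) cube([33, 51, 728]);
translate([0, 1082, 0]) rotate([0, atan2(280, 672), 0]) cube([33, 51, 728]);
translate([673, 1082, 0]) mirror([1, 0, 0]) rotate([0, atan2(280, 672), 0]) cube([33, 51, 728]);
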